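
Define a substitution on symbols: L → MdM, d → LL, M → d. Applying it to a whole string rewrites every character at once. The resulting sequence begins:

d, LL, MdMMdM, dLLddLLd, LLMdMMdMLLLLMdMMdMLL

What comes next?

Rewriting the 20 symbols of LLMdMMdMLLLLMdMMdMLL one by one yields MdM MdM d LL d d LL d MdM MdM MdM MdM d LL d d LL d MdM MdM; concatenated:

MdMMdMdLLddLLdMdMMdMMdMMdMdLLddLLdMdMMdM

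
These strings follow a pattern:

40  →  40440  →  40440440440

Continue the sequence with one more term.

40440440440440440440440

Every step duplicates the string with '4' between the halves.
One more doubling of 40440440440 gives the answer.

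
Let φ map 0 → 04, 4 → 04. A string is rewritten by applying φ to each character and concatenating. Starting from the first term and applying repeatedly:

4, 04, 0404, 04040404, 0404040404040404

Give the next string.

04040404040404040404040404040404

Applying the rule to each of the 16 symbols of 0404040404040404 gives the pieces 04 04 04 04 04 04 04 04 04 04 04 04 04 04 04 04, which concatenate to the answer.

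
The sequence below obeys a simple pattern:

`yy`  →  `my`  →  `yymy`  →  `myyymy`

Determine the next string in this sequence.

This is a Fibonacci-style word recurrence s(k) = s(k−2)·s(k−1): e.g. yy·my = yymy.
So term 5 is yymy·myyymy.

yymymyyymy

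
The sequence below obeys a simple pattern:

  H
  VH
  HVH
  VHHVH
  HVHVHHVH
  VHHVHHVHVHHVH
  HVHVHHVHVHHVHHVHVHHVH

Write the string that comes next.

VHHVHHVHVHHVHHVHVHHVHVHHVHHVHVHHVH

From term 3 onward, concatenate the second-to-last term with the last: H·VH = HVH, VH·HVH = VHHVH, …
So term 8 is VHHVHHVHVHHVH·HVHVHHVHVHHVHHVHVHHVH.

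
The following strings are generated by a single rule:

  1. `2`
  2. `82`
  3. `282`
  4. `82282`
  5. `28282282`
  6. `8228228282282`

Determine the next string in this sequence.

Each term (from the third on) is the two preceding terms concatenated in order: term 3 = 2·82 = 282.
Continuing: 28282282 · 8228228282282 gives term 7.

282822828228228282282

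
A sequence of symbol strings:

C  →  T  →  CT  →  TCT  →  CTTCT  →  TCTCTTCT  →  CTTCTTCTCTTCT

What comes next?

TCTCTTCTCTTCTTCTCTTCT

From term 3 onward, concatenate the second-to-last term with the last: C·T = CT, T·CT = TCT, …
Continuing: TCTCTTCT · CTTCTTCTCTTCT gives term 8.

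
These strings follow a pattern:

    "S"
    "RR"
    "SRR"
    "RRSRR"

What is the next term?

SRRRRSRR

Each term (from the third on) is the two preceding terms concatenated in order: term 3 = S·RR = SRR.
The next term joins SRR and RRSRR.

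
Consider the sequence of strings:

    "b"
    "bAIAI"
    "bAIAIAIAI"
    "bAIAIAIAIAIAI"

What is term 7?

The strings grow by a fixed suffix AIAI each time.
From bAIAIAIAIAIAI, 3 further steps: bAIAIAIAIAIAI → bAIAIAIAIAIAIAIAI → bAIAIAIAIAIAIAIAIAIAI → (answer).

bAIAIAIAIAIAIAIAIAIAIAIAI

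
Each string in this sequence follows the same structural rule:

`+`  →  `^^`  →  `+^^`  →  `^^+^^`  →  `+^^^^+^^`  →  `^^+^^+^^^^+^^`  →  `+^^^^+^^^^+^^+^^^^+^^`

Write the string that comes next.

^^+^^+^^^^+^^+^^^^+^^^^+^^+^^^^+^^

Each term (from the third on) is the two preceding terms concatenated in order: term 3 = +·^^ = +^^.
Continuing: ^^+^^+^^^^+^^ · +^^^^+^^^^+^^+^^^^+^^ gives term 8.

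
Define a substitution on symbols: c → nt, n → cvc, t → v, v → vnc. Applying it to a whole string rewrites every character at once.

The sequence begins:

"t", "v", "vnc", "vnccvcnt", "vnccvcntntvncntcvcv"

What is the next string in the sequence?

Replace each of the 19 characters of vnccvcntntvncntcvcv in place — vnc cvc nt nt vnc nt cvc v cvc v vnc cvc nt cvc v nt vnc nt vnc — and concatenate.

vnccvcntntvncntcvcvcvcvvnccvcntcvcvntvncntvnc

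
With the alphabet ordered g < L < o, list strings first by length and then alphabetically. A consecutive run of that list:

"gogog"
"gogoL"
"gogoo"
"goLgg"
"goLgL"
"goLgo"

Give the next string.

goLLg

Treat goLgo as a base-3 numeral over the given alphabet and add one, carrying through any trailing o's.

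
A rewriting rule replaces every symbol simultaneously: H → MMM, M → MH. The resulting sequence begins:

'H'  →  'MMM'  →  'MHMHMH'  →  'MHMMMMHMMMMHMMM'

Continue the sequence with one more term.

Applying the rule to each of the 15 symbols of MHMMMMHMMMMHMMM gives the pieces MH MMM MH MH MH MH MMM MH MH MH MH MMM MH MH MH, which concatenate to the answer.

MHMMMMHMHMHMHMMMMHMHMHMHMMMMHMHMH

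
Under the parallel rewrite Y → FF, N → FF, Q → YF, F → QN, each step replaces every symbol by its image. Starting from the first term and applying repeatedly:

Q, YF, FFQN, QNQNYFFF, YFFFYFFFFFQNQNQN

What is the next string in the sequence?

Rewriting the 16 symbols of YFFFYFFFFFQNQNQN one by one yields FF QN QN QN FF QN QN QN QN QN YF FF YF FF YF FF; concatenated:

FFQNQNQNFFQNQNQNQNQNYFFFYFFFYFFF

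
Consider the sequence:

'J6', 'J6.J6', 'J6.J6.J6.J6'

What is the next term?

J6.J6.J6.J6.J6.J6.J6.J6

s(k+1) = s(k)·.·s(k) — each term doubles the last with '.' between the halves.
One more doubling of J6.J6.J6.J6 gives the answer.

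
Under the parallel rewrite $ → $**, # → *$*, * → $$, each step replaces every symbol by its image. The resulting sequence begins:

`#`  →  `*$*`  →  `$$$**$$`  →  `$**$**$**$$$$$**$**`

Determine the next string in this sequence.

$**$$$$$**$$$$$**$$$$$**$**$**$**$**$$$$$**$$$$

Applying the rule to each of the 19 symbols of $**$**$**$$$$$**$** gives the pieces $** $$ $$ $** $$ $$ $** $$ $$ $** $** $** $** $** $$ $$ $** $$ $$, which concatenate to the answer.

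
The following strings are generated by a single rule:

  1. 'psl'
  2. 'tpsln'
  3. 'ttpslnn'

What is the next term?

Each term wraps the previous one in t on the left and n on the right.
Applying this once more to ttpslnn:

tttpslnnn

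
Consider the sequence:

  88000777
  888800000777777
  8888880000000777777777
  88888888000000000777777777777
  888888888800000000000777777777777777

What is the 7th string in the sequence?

88888888888888000000000000000777777777777777777777

The n-th term is 2n 8's then 2n+1 0's then 3n 7's (n = 1, 2, …).
For term 7, n = 7, so the run lengths are 14, 15, 21.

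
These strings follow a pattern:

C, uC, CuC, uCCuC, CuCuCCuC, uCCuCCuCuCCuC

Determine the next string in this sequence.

Each term (from the third on) is the two preceding terms concatenated in order: term 3 = C·uC = CuC.
The next term joins CuCuCCuC and uCCuCCuCuCCuC.

CuCuCCuCuCCuCCuCuCCuC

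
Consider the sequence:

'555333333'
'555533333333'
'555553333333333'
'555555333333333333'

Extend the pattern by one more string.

Each string has the form 5^{n} 3^{2n}, where the shown terms are n = 3, 4, 5, 6.
At n = 7 the blocks have lengths 7, 14.

555555533333333333333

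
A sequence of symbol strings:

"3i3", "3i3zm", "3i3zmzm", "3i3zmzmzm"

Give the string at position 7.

3i3zmzmzmzmzmzm

Each term is the previous one with zm appended.
From 3i3zmzmzm, 3 further steps: 3i3zmzmzm → 3i3zmzmzmzm → 3i3zmzmzmzmzm → (answer).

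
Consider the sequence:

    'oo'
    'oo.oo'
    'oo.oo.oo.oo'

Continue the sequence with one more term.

Every step duplicates the string with '.' between the halves.
Doubling oo.oo.oo.oo with '.' between the halves:

oo.oo.oo.oo.oo.oo.oo.oo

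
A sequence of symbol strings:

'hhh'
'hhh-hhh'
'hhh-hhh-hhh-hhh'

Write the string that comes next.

hhh-hhh-hhh-hhh-hhh-hhh-hhh-hhh

Each string is two copies of the previous one joined by '-'.
So the next term is two copies of hhh-hhh-hhh-hhh with '-' between the halves.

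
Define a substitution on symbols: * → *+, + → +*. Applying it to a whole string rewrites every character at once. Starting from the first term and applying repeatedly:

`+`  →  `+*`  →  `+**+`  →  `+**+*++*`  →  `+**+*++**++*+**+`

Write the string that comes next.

Rewriting the 16 symbols of +**+*++**++*+**+ one by one yields +* *+ *+ +* *+ +* +* *+ *+ +* +* *+ +* *+ *+ +*; concatenated:

+**+*++**++*+**+*++*+**++**+*++*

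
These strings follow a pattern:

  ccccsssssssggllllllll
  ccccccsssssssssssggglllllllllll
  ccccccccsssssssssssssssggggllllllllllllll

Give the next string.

ccccccccccsssssssssssssssssssggggglllllllllllllllll

Term n consists of 2n c's, followed by 4n-1 s's, followed by n g's, followed by 3n+2 l's, where the shown terms are n = 2, 3, 4.
For the next term, n = 5, so the run lengths are 10, 19, 5, 17.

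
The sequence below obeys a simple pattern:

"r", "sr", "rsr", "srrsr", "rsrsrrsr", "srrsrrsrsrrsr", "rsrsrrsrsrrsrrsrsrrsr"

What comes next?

This is a Fibonacci-style word recurrence s(k) = s(k−2)·s(k−1): e.g. r·sr = rsr.
Continuing: srrsrrsrsrrsr · rsrsrrsrsrrsrrsrsrrsr gives term 8.

srrsrrsrsrrsrrsrsrrsrsrrsrrsrsrrsr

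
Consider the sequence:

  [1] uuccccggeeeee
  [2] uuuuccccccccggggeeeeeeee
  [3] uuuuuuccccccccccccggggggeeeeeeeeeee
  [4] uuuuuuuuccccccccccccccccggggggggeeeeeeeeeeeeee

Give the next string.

uuuuuuuuuuccccccccccccccccccccggggggggggeeeeeeeeeeeeeeeee

The n-th term is 2n u's then 4n c's then 2n g's then 3n+2 e's (n = 1, 2, …).
For the next term, n = 5, so the run lengths are 10, 20, 10, 17.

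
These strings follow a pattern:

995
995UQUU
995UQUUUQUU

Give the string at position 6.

The strings grow by a fixed suffix UQUU each time.
From 995UQUUUQUU, 3 further steps: 995UQUUUQUU → 995UQUUUQUUUQUU → 995UQUUUQUUUQUUUQUU → (answer).

995UQUUUQUUUQUUUQUUUQUU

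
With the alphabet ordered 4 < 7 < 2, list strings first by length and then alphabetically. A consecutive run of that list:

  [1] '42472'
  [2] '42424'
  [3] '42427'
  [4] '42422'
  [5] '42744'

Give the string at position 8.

42774

Advancing 3 positions from 42744 through 42744 → 42747 → 42742 reaches term 8.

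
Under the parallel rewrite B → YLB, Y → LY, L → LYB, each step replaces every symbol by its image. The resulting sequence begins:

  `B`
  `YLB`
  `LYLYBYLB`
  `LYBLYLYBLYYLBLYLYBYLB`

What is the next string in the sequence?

Applying the rule to each of the 21 symbols of LYBLYLYBLYYLBLYLYBYLB gives the pieces LYB LY YLB LYB LY LYB LY YLB LYB LY LY LYB YLB LYB LY LYB LY YLB LY LYB YLB, which concatenate to the answer.

LYBLYYLBLYBLYLYBLYYLBLYBLYLYLYBYLBLYBLYLYBLYYLBLYLYBYLB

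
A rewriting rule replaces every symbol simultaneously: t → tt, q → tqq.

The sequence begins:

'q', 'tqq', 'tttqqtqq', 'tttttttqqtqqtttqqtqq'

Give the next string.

tttttttttttttttqqtqqtttqqtqqtttttttqqtqqtttqqtqq

Applying the rule to each of the 20 symbols of tttttttqqtqqtttqqtqq gives the pieces tt tt tt tt tt tt tt tqq tqq tt tqq tqq tt tt tt tqq tqq tt tqq tqq, which concatenate to the answer.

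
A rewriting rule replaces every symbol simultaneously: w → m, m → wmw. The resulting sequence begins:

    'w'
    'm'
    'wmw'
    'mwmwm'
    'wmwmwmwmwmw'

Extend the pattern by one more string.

mwmwmwmwmwmwmwmwmwmwm

Expanding wmwmwmwmwmw: w→m, m→wmw, w→m, m→wmw, w→m, m→wmw, w→m, m→wmw, w→m, m→wmw, w→m. Concatenated: m wmw m wmw m wmw m wmw m wmw m.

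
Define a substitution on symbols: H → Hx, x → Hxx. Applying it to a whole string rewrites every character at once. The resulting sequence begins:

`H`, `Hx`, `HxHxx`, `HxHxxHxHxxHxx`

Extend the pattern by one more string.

HxHxxHxHxxHxxHxHxxHxHxxHxxHxHxxHxx

φ(HxHxxHxHxxHxx) expands symbol-by-symbol to Hx Hxx Hx Hxx Hxx Hx Hxx Hx Hxx Hxx Hx Hxx Hxx; joining the 13 pieces gives the next term.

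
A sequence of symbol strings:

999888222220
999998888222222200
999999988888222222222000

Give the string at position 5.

999999999998888888222222222222200000

Term n consists of 2n-1 9's, followed by n+1 8's, followed by 2n+1 2's, followed by n-1 0's, where the shown terms are n = 2, 3, 4.
At n = 6 the blocks have lengths 11, 7, 13, 5.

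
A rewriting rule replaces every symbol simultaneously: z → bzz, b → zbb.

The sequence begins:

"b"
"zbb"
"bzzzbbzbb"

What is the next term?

Apply φ to bzzzbbzbb symbol by symbol: b→zbb, z→bzz, z→bzz, z→bzz, b→zbb, b→zbb, z→bzz, b→zbb, b→zbb; joined: zbb bzz bzz bzz zbb zbb bzz zbb zbb.

zbbbzzbzzbzzzbbzbbbzzzbbzbb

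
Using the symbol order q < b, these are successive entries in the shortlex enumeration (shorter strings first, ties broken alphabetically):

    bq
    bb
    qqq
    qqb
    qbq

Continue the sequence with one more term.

qbb

The successor of qbq increments the rightmost position that isn't already b and resets every position after it to q.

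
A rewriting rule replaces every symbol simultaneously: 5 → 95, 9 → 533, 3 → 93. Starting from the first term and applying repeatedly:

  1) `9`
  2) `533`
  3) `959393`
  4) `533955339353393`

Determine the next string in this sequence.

959393533959593935339395939353393

Replace each of the 15 characters of 533955339353393 in place — 95 93 93 533 95 95 93 93 533 93 95 93 93 533 93 — and concatenate.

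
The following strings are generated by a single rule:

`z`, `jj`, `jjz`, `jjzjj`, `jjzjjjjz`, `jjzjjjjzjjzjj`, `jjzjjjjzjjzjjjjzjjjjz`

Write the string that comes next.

From term 3 onward, concatenate the last term with the second-to-last: jj·z = jjz, jjz·jj = jjzjj, …
Continuing: jjzjjjjzjjzjjjjzjjjjz · jjzjjjjzjjzjj gives term 8.

jjzjjjjzjjzjjjjzjjjjzjjzjjjjzjjzjj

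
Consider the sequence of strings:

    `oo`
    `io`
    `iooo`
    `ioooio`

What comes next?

From term 3 onward, concatenate the last term with the second-to-last: io·oo = iooo, iooo·io = ioooio, …
So term 5 is ioooio·iooo.

ioooioiooo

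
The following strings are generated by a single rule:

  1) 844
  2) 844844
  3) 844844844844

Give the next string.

Each string is two copies of the previous one concatenated.
Doubling 844844844844:

844844844844844844844844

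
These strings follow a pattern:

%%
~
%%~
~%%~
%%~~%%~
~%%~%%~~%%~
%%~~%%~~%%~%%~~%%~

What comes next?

From term 3 onward, concatenate the second-to-last term with the last: %%·~ = %%~, ~·%%~ = ~%%~, …
So term 8 is ~%%~%%~~%%~·%%~~%%~~%%~%%~~%%~.

~%%~%%~~%%~%%~~%%~~%%~%%~~%%~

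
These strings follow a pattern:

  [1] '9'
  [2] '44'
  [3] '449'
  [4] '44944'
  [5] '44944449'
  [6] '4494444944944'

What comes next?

This is a Fibonacci-style word recurrence s(k) = s(k−1)·s(k−2): e.g. 44·9 = 449.
So term 7 is 4494444944944·44944449.

449444494494444944449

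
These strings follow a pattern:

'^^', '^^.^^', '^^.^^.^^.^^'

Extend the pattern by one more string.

Each string is two copies of the previous one joined by '.'.
One more doubling of ^^.^^.^^.^^ gives the answer.

^^.^^.^^.^^.^^.^^.^^.^^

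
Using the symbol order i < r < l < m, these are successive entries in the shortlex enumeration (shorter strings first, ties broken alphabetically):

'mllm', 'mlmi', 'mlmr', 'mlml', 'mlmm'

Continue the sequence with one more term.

The successor of mlmm increments the rightmost position that isn't already m and resets every position after it to i.

mmii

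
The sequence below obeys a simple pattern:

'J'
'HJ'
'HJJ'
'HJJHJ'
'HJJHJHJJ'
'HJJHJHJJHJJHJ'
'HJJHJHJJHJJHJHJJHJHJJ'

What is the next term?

Each term (from the third on) is the previous term followed by the one before it: term 3 = HJ·J = HJJ.
The next term joins HJJHJHJJHJJHJHJJHJHJJ and HJJHJHJJHJJHJ.

HJJHJHJJHJJHJHJJHJHJJHJJHJHJJHJJHJ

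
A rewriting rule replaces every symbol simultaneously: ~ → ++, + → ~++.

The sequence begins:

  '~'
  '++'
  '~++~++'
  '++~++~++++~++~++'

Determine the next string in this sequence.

~++~++++~++~++++~++~++~++~++++~++~++++~++~++

φ(++~++~++++~++~++) expands symbol-by-symbol to ~++ ~++ ++ ~++ ~++ ++ ~++ ~++ ~++ ~++ ++ ~++ ~++ ++ ~++ ~++; joining the 16 pieces gives the next term.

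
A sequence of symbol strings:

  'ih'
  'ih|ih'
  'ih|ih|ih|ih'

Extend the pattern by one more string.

Each string is two copies of the previous one joined by '|'.
So the next term is two copies of ih|ih|ih|ih with '|' between the halves.

ih|ih|ih|ih|ih|ih|ih|ih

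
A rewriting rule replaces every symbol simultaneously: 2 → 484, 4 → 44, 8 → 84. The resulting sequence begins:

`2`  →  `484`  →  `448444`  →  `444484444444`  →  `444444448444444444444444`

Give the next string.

444444444444444484444444444444444444444444444444

Applying the rule to each of the 24 symbols of 444444448444444444444444 gives the pieces 44 44 44 44 44 44 44 44 84 44 44 44 44 44 44 44 44 44 44 44 44 44 44 44, which concatenate to the answer.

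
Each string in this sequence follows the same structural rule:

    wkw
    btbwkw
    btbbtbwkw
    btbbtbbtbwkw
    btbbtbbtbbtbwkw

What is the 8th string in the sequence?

Every step adds btb at the front: s(k+1) = btb·s(k).
From btbbtbbtbbtbwkw, 3 further steps: btbbtbbtbbtbwkw → btbbtbbtbbtbbtbwkw → btbbtbbtbbtbbtbbtbwkw → (answer).

btbbtbbtbbtbbtbbtbbtbwkw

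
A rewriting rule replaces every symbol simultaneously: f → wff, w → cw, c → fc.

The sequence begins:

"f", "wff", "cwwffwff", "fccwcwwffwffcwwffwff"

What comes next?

Rewriting the 20 symbols of fccwcwwffwffcwwffwff one by one yields wff fc fc cw fc cw cw wff wff cw wff wff fc cw cw wff wff cw wff wff; concatenated:

wfffcfccwfccwcwwffwffcwwffwfffccwcwwffwffcwwffwff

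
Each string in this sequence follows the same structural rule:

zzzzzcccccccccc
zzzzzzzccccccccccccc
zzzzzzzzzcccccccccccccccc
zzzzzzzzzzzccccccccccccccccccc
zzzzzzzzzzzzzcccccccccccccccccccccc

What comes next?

Reading off run lengths: z runs 5, 7, 9, 11, 13; c runs 10, 13, 16, 19, 22 — each is linear in n, where the shown terms are n = 3, 4, 5, 6, 7.
At n = 8 the blocks have lengths 15, 25.

zzzzzzzzzzzzzzzccccccccccccccccccccccccc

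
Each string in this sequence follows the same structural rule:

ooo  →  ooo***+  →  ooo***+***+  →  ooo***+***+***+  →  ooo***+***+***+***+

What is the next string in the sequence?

The strings grow by a fixed suffix ***+ each time.
Applying this once more to ooo***+***+***+***+:

ooo***+***+***+***+***+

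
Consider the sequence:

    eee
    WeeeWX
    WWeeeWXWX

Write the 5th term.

Each term wraps the previous one in W on the left and WX on the right.
From WWeeeWXWX, 2 further steps: WWeeeWXWX → WWWeeeWXWXWX → (answer).

WWWWeeeWXWXWXWX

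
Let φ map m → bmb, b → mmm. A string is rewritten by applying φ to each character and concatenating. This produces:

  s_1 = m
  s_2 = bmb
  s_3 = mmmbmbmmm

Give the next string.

Expanding mmmbmbmmm: m→bmb, m→bmb, m→bmb, b→mmm, m→bmb, b→mmm, m→bmb, m→bmb, m→bmb. Concatenated: bmb bmb bmb mmm bmb mmm bmb bmb bmb.

bmbbmbbmbmmmbmbmmmbmbbmbbmb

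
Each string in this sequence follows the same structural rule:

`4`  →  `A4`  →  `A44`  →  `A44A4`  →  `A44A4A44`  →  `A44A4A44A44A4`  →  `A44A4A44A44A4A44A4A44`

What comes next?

Each term (from the third on) is the previous term followed by the one before it: term 3 = A4·4 = A44.
So term 8 is A44A4A44A44A4A44A4A44·A44A4A44A44A4.

A44A4A44A44A4A44A4A44A44A4A44A44A4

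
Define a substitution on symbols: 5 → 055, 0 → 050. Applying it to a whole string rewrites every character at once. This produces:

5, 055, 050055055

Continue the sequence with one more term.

050055050050055055050055055

Expanding 050055055: 0→050, 5→055, 0→050, 0→050, 5→055, 5→055, 0→050, 5→055, 5→055. Concatenated: 050 055 050 050 055 055 050 055 055.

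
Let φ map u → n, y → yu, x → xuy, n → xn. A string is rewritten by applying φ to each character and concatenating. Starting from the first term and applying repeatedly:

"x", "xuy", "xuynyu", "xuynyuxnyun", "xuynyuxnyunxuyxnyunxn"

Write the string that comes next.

Rewriting the 21 symbols of xuynyuxnyunxuyxnyunxn one by one yields xuy n yu xn yu n xuy xn yu n xn xuy n yu xuy xn yu n xn xuy xn; concatenated:

xuynyuxnyunxuyxnyunxnxuynyuxuyxnyunxnxuyxn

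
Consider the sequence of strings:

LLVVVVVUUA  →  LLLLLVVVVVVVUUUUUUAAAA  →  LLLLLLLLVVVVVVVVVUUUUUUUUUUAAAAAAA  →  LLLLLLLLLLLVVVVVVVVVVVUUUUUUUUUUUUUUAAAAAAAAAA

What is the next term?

Term n consists of 3n-1 L's, followed by 2n+3 V's, followed by 4n-2 U's, followed by 3n-2 A's (n = 1, 2, …).
At n = 5 the blocks have lengths 14, 13, 18, 13.

LLLLLLLLLLLLLLVVVVVVVVVVVVVUUUUUUUUUUUUUUUUUUAAAAAAAAAAAAA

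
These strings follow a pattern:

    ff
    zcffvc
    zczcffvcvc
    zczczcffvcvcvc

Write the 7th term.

zczczczczczcffvcvcvcvcvcvc

Every step adds zc to the front and vc to the end of the previous string.
From zczczcffvcvcvc, 3 further steps: zczczcffvcvcvc → zczczczcffvcvcvcvc → zczczczczcffvcvcvcvcvc → (answer).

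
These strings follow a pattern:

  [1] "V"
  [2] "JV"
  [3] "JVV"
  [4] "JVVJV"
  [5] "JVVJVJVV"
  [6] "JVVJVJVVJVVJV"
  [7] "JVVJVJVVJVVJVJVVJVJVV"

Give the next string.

Each term (from the third on) is the previous term followed by the one before it: term 3 = JV·V = JVV.
The next term joins JVVJVJVVJVVJVJVVJVJVV and JVVJVJVVJVVJV.

JVVJVJVVJVVJVJVVJVJVVJVVJVJVVJVVJV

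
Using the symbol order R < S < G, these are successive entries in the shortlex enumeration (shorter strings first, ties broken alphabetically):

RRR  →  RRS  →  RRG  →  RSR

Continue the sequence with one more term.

Treat RSR as a base-3 numeral over the given alphabet and add one, carrying through any trailing G's.

RSS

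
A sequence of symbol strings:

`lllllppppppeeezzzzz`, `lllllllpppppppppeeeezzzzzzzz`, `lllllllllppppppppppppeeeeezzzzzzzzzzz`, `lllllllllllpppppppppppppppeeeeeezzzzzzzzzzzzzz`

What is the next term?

Term n consists of 2n+1 l's, followed by 3n p's, followed by n+1 e's, followed by 3n-1 z's, where the shown terms are n = 2, 3, 4, 5.
For the next term, n = 6, so the run lengths are 13, 18, 7, 17.

lllllllllllllppppppppppppppppppeeeeeeezzzzzzzzzzzzzzzzz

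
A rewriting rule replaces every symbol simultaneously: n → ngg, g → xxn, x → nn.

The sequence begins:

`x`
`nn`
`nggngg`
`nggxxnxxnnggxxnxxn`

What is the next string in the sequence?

nggxxnxxnnnnnnggnnnnnggnggxxnxxnnnnnnggnnnnngg

Applying the rule to each of the 18 symbols of nggxxnxxnnggxxnxxn gives the pieces ngg xxn xxn nn nn ngg nn nn ngg ngg xxn xxn nn nn ngg nn nn ngg, which concatenate to the answer.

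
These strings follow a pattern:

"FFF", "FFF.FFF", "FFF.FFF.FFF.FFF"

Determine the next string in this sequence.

FFF.FFF.FFF.FFF.FFF.FFF.FFF.FFF

s(k+1) = s(k)·.·s(k) — each term doubles the last with '.' between the halves.
One more doubling of FFF.FFF.FFF.FFF gives the answer.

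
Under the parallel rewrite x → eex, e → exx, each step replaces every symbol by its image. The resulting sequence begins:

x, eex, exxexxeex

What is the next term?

exxeexeexexxeexeexexxexxeex

Rewriting each symbol of exxexxeex: e→exx, x→eex, x→eex, e→exx, x→eex, x→eex, e→exx, e→exx, x→eex, which concatenates to exx eex eex exx eex eex exx exx eex.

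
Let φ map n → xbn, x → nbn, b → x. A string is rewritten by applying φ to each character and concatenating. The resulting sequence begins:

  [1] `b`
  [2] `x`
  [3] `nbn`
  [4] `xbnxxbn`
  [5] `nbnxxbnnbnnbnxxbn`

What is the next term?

φ(nbnxxbnnbnnbnxxbn) expands symbol-by-symbol to xbn x xbn nbn nbn x xbn xbn x xbn xbn x xbn nbn nbn x xbn; joining the 17 pieces gives the next term.

xbnxxbnnbnnbnxxbnxbnxxbnxbnxxbnnbnnbnxxbn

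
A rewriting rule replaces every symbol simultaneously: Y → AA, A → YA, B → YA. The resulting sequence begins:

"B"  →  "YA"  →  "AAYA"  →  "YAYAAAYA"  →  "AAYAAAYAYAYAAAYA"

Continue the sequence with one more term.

YAYAAAYAYAYAAAYAAAYAAAYAYAYAAAYA

φ(AAYAAAYAYAYAAAYA) expands symbol-by-symbol to YA YA AA YA YA YA AA YA AA YA AA YA YA YA AA YA; joining the 16 pieces gives the next term.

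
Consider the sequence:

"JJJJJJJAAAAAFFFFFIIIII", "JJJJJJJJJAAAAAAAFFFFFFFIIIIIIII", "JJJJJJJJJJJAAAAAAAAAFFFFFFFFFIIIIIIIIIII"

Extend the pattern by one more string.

JJJJJJJJJJJJJAAAAAAAAAAAFFFFFFFFFFFIIIIIIIIIIIIII

Term n consists of 2n+3 J's, followed by 2n+1 A's, followed by 2n+1 F's, followed by 3n-1 I's, where the shown terms are n = 2, 3, 4.
At n = 5 the blocks have lengths 13, 11, 11, 14.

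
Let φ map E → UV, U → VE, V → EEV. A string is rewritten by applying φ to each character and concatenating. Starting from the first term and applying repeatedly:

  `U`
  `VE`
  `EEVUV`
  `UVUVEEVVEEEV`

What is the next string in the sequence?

Expanding UVUVEEVVEEEV: U→VE, V→EEV, U→VE, V→EEV, E→UV, E→UV, V→EEV, V→EEV, E→UV, E→UV, E→UV, V→EEV. Concatenated: VE EEV VE EEV UV UV EEV EEV UV UV UV EEV.

VEEEVVEEEVUVUVEEVEEVUVUVUVEEV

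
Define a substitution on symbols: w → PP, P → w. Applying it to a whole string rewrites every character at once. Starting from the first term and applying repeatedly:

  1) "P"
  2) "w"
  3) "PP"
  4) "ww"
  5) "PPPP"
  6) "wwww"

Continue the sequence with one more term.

PPPPPPPP

Expanding wwww: w→PP, w→PP, w→PP, w→PP. Concatenated: PP PP PP PP.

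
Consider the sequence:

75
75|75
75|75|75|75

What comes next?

Each string is two copies of the previous one joined by '|'.
So the next term is two copies of 75|75|75|75 with '|' between the halves.

75|75|75|75|75|75|75|75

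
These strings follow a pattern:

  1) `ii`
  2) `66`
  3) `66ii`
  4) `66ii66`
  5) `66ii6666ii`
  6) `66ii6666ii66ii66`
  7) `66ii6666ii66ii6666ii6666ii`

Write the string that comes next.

This is a Fibonacci-style word recurrence s(k) = s(k−1)·s(k−2): e.g. 66·ii = 66ii.
So term 8 is 66ii6666ii66ii6666ii6666ii·66ii6666ii66ii66.

66ii6666ii66ii6666ii6666ii66ii6666ii66ii66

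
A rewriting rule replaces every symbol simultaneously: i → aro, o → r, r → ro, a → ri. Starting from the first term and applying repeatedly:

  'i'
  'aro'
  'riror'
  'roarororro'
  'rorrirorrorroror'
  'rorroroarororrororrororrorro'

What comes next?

Replace each of the 28 characters of rorroroarororrororrororrorro in place — ro r ro ro r ro r ri ro r ro r ro ro r ro r ro ro r ro r ro ro r ro ro r — and concatenate.

rorrororrorrirorrorrororrorrororrorrororroror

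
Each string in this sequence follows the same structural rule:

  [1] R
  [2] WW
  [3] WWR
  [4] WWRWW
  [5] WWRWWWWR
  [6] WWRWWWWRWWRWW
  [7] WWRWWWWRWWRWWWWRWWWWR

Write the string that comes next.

WWRWWWWRWWRWWWWRWWWWRWWRWWWWRWWRWW

From term 3 onward, concatenate the last term with the second-to-last: WW·R = WWR, WWR·WW = WWRWW, …
The next term joins WWRWWWWRWWRWWWWRWWWWR and WWRWWWWRWWRWW.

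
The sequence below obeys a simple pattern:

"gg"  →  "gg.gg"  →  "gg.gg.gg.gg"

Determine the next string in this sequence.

gg.gg.gg.gg.gg.gg.gg.gg

Every step duplicates the string with '.' between the halves.
So the next term is two copies of gg.gg.gg.gg with '.' between the halves.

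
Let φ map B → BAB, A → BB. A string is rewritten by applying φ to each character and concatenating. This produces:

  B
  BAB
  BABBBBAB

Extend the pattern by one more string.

Apply φ to BABBBBAB symbol by symbol: B→BAB, A→BB, B→BAB, B→BAB, B→BAB, B→BAB, A→BB, B→BAB; joined: BAB BB BAB BAB BAB BAB BB BAB.

BABBBBABBABBABBABBBBAB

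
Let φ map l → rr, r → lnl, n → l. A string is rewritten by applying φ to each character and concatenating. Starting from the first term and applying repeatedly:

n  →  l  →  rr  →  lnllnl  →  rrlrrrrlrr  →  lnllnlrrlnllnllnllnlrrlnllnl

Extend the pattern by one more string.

rrlrrrrlrrlnllnlrrlrrrrlrrrrlrrrrlrrlnllnlrrlrrrrlrr

Applying the rule to each of the 28 symbols of lnllnlrrlnllnllnllnlrrlnllnl gives the pieces rr l rr rr l rr lnl lnl rr l rr rr l rr rr l rr rr l rr lnl lnl rr l rr rr l rr, which concatenate to the answer.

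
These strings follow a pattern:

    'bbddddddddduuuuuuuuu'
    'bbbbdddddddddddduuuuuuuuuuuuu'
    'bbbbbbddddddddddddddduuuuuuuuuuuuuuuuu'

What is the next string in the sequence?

bbbbbbbbdddddddddddddddddduuuuuuuuuuuuuuuuuuuuu

Reading off run lengths: b runs 2, 4, 6; d runs 9, 12, 15; u runs 9, 13, 17 — each is linear in n, where the shown terms are n = 2, 3, 4.
For the next term, n = 5, so the run lengths are 8, 18, 21.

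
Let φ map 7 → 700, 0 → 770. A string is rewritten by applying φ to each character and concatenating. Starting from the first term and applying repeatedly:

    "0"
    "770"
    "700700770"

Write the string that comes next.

Expanding 700700770: 7→700, 0→770, 0→770, 7→700, 0→770, 0→770, 7→700, 7→700, 0→770. Concatenated: 700 770 770 700 770 770 700 700 770.

700770770700770770700700770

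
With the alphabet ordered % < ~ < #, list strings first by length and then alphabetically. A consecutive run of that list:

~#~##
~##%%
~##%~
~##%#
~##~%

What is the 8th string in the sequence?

Advancing 3 positions from ~##~% through ~##~% → ~##~~ → ~##~# reaches term 8.

~###%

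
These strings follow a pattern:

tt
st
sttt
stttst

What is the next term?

From term 3 onward, concatenate the last term with the second-to-last: st·tt = sttt, sttt·st = stttst, …
Continuing: stttst · sttt gives term 5.

stttststtt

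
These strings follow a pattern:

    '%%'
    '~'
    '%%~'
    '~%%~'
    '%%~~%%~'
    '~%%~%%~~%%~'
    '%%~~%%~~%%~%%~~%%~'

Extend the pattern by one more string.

~%%~%%~~%%~%%~~%%~~%%~%%~~%%~

This is a Fibonacci-style word recurrence s(k) = s(k−2)·s(k−1): e.g. %%·~ = %%~.
The next term joins ~%%~%%~~%%~ and %%~~%%~~%%~%%~~%%~.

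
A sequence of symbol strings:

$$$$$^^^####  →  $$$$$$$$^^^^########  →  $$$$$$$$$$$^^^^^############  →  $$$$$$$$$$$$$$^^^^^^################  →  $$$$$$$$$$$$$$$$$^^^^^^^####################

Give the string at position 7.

The n-th term is 3n+2 $'s then n+2 ^'s then 4n #'s (n = 1, 2, …).
For term 7, n = 7, so the run lengths are 23, 9, 28.

$$$$$$$$$$$$$$$$$$$$$$$^^^^^^^^^############################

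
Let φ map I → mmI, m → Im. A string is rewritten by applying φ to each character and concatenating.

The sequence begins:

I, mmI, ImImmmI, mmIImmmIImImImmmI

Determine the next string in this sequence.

Rewriting the 17 symbols of mmIImmmIImImImmmI one by one yields Im Im mmI mmI Im Im Im mmI mmI Im mmI Im mmI Im Im Im mmI; concatenated:

ImImmmImmIImImImmmImmIImmmIImmmIImImImmmI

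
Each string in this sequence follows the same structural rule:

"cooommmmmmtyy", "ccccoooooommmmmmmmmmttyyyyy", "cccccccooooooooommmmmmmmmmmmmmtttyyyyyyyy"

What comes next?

The n-th term is 3n-2 c's then 3n o's then 4n+2 m's then n t's then 3n-1 y's (n = 1, 2, …).
Setting n = 4 gives 10, 12, 18, 4, 11 characters in each block.

ccccccccccoooooooooooommmmmmmmmmmmmmmmmmttttyyyyyyyyyyy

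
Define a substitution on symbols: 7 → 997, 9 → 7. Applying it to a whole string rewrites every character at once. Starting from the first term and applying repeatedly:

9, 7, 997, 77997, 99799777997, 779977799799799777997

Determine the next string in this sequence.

9979977799799799777997779977799799799777997

Replace each of the 21 characters of 779977799799799777997 in place — 997 997 7 7 997 997 997 7 7 997 7 7 997 7 7 997 997 997 7 7 997 — and concatenate.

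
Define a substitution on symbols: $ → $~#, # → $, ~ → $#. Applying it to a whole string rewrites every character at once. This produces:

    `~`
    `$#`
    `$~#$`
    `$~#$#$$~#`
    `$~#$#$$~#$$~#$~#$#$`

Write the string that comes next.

$~#$#$$~#$$~#$~#$#$$~#$~#$#$$~#$#$$~#$$~#

φ($~#$#$$~#$$~#$~#$#$) expands symbol-by-symbol to $~# $# $ $~# $ $~# $~# $# $ $~# $~# $# $ $~# $# $ $~# $ $~#; joining the 19 pieces gives the next term.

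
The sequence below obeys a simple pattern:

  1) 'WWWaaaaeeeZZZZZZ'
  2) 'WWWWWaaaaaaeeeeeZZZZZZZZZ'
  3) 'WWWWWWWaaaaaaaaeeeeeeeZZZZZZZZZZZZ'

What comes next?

Reading off run lengths: W runs 3, 5, 7; a runs 4, 6, 8; e runs 3, 5, 7; Z runs 6, 9, 12 — each is linear in n (n = 1, 2, …).
For the next term, n = 4, so the run lengths are 9, 10, 9, 15.

WWWWWWWWWaaaaaaaaaaeeeeeeeeeZZZZZZZZZZZZZZZ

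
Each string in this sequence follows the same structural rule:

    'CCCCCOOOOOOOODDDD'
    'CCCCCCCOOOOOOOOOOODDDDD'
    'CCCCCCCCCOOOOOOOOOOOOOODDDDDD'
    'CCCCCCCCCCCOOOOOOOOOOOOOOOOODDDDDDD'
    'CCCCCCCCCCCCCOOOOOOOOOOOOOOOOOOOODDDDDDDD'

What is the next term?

CCCCCCCCCCCCCCCOOOOOOOOOOOOOOOOOOOOOOODDDDDDDDD

Each string has the form C^{2n+1} O^{3n+2} D^{n+2}, where the shown terms are n = 2, 3, 4, 5, 6.
Setting n = 7 gives 15, 23, 9 characters in each block.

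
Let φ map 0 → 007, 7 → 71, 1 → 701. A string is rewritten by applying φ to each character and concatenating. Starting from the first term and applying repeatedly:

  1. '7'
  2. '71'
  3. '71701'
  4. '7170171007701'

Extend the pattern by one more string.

Applying the rule to each of the 13 symbols of 7170171007701 gives the pieces 71 701 71 007 701 71 701 007 007 71 71 007 701, which concatenate to the answer.

7170171007701717010070077171007701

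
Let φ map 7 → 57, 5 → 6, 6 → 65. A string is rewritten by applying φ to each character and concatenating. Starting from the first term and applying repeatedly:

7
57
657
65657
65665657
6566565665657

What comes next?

656656566566565665657

Replace each of the 13 characters of 6566565665657 in place — 65 6 65 65 6 65 6 65 65 6 65 6 57 — and concatenate.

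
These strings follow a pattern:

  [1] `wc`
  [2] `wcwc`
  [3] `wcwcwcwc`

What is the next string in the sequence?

s(k+1) = s(k)·s(k) — each term doubles the last.
One more doubling of wcwcwcwc gives the answer.

wcwcwcwcwcwcwcwc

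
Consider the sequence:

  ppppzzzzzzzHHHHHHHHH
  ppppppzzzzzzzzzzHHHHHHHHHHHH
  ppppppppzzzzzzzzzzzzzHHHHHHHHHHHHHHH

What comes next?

Each string has the form p^{2n} z^{3n+1} H^{3n+3}, where the shown terms are n = 2, 3, 4.
At n = 5 the blocks have lengths 10, 16, 18.

ppppppppppzzzzzzzzzzzzzzzzHHHHHHHHHHHHHHHHHH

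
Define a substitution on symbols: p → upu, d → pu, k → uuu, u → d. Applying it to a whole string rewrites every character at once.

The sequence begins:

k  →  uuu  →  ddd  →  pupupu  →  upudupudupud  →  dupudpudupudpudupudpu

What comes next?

Replace each of the 21 characters of dupudpudupudpudupudpu in place — pu d upu d pu upu d pu d upu d pu upu d pu d upu d pu upu d — and concatenate.

pudupudpuupudpudupudpuupudpudupudpuupud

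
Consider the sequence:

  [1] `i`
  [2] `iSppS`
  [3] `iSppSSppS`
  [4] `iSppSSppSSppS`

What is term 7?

Each term is the previous one with SppS appended.
From iSppSSppSSppS, 3 further steps: iSppSSppSSppS → iSppSSppSSppSSppS → iSppSSppSSppSSppSSppS → (answer).

iSppSSppSSppSSppSSppSSppS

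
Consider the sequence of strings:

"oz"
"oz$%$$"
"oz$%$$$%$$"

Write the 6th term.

oz$%$$$%$$$%$$$%$$$%$$

Each term is the previous one with $%$$ appended.
From oz$%$$$%$$, 3 further steps: oz$%$$$%$$ → oz$%$$$%$$$%$$ → oz$%$$$%$$$%$$$%$$ → (answer).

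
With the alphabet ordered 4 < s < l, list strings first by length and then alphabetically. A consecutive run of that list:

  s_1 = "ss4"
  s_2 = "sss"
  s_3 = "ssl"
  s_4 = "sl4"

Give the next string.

The successor of sl4 increments the rightmost position that isn't already l and resets every position after it to 4.

sls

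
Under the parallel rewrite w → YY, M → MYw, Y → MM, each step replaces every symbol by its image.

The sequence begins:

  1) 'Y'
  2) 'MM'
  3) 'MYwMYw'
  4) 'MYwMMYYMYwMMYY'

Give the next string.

φ(MYwMMYYMYwMMYY) expands symbol-by-symbol to MYw MM YY MYw MYw MM MM MYw MM YY MYw MYw MM MM; joining the 14 pieces gives the next term.

MYwMMYYMYwMYwMMMMMYwMMYYMYwMYwMMMM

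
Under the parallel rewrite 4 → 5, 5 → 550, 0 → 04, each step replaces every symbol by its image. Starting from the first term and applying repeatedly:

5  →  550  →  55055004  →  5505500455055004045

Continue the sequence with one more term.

55055004550550040455505500455055004045045550

φ(5505500455055004045) expands symbol-by-symbol to 550 550 04 550 550 04 04 5 550 550 04 550 550 04 04 5 04 5 550; joining the 19 pieces gives the next term.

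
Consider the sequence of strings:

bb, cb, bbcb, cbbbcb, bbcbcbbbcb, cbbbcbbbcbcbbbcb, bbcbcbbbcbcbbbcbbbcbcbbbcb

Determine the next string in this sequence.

cbbbcbbbcbcbbbcbbbcbcbbbcbcbbbcbbbcbcbbbcb

This is a Fibonacci-style word recurrence s(k) = s(k−2)·s(k−1): e.g. bb·cb = bbcb.
Continuing: cbbbcbbbcbcbbbcb · bbcbcbbbcbcbbbcbbbcbcbbbcb gives term 8.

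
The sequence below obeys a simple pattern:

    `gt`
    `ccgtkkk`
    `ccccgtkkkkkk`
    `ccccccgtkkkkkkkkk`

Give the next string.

ccccccccgtkkkkkkkkkkkk

Each term wraps the previous one in cc on the left and kkk on the right.
One more step from ccccccgtkkkkkkkkk gives the answer.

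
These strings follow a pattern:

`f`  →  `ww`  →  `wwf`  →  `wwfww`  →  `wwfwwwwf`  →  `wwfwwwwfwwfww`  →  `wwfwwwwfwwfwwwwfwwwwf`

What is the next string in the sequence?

From term 3 onward, concatenate the last term with the second-to-last: ww·f = wwf, wwf·ww = wwfww, …
So term 8 is wwfwwwwfwwfwwwwfwwwwf·wwfwwwwfwwfww.

wwfwwwwfwwfwwwwfwwwwfwwfwwwwfwwfww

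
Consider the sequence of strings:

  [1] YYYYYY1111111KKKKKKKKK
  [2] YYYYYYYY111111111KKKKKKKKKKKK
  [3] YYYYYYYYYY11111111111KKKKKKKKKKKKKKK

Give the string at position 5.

YYYYYYYYYYYYYY111111111111111KKKKKKKKKKKKKKKKKKKKK

Reading off run lengths: Y runs 6, 8, 10; 1 runs 7, 9, 11; K runs 9, 12, 15 — each is linear in n, where the shown terms are n = 2, 3, 4.
For term 5, n = 6, so the run lengths are 14, 15, 21.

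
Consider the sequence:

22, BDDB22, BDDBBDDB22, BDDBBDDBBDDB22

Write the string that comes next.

Every step adds BDDB at the front: s(k+1) = BDDB·s(k).
One more step from BDDBBDDBBDDB22 gives the answer.

BDDBBDDBBDDBBDDB22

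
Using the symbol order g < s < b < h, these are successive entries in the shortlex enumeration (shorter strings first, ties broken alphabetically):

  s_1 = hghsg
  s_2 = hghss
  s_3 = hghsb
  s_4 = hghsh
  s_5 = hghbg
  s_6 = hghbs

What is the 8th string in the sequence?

hghbh

Continuing the enumeration 2 steps past hghbs: hghbs → hghbb → (answer).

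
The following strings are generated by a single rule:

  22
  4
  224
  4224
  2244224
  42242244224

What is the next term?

From term 3 onward, concatenate the second-to-last term with the last: 22·4 = 224, 4·224 = 4224, …
So term 7 is 2244224·42242244224.

224422442242244224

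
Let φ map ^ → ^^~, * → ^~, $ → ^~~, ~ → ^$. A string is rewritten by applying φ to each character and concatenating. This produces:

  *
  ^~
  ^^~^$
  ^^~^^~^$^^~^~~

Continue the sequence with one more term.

Rewriting the 14 symbols of ^^~^^~^$^^~^~~ one by one yields ^^~ ^^~ ^$ ^^~ ^^~ ^$ ^^~ ^~~ ^^~ ^^~ ^$ ^^~ ^$ ^$; concatenated:

^^~^^~^$^^~^^~^$^^~^~~^^~^^~^$^^~^$^$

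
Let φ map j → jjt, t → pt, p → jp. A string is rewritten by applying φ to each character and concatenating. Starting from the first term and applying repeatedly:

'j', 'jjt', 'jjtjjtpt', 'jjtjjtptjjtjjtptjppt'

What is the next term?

φ(jjtjjtptjjtjjtptjppt) expands symbol-by-symbol to jjt jjt pt jjt jjt pt jp pt jjt jjt pt jjt jjt pt jp pt jjt jp jp pt; joining the 20 pieces gives the next term.

jjtjjtptjjtjjtptjpptjjtjjtptjjtjjtptjpptjjtjpjppt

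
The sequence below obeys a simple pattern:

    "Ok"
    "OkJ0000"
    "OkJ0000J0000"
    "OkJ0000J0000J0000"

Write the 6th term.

Each term is the previous one with J0000 appended.
From OkJ0000J0000J0000, 2 further steps: OkJ0000J0000J0000 → OkJ0000J0000J0000J0000 → (answer).

OkJ0000J0000J0000J0000J0000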